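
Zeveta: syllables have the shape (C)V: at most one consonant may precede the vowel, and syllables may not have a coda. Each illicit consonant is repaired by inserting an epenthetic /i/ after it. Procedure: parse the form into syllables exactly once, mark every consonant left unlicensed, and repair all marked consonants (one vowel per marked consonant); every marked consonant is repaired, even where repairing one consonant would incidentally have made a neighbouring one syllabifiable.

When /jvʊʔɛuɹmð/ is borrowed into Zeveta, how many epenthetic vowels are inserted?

The unsyllabifiable consonants are /j/, /ɹ/, /m/, /ð/; each receives one epenthetic vowel.

4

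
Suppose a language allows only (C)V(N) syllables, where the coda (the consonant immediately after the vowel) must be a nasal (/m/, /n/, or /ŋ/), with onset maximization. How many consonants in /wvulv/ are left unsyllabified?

3

The consonants /w/, /l/, /v/ cannot be parsed into a legal (C)V(N) syllable (only a nasal (/m/, /n/, or /ŋ/) is licensed in coda position; onsets are limited to one consonant).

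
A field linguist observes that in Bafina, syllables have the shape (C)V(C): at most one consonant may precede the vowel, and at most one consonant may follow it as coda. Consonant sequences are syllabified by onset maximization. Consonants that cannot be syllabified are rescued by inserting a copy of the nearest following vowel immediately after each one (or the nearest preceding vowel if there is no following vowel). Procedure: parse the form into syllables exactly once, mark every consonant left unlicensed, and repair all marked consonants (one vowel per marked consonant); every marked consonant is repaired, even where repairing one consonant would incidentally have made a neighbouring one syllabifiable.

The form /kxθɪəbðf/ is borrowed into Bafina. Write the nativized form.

kɪxɪθɪəbðəfə

The consonants /k/, /x/, /ð/, /f/ cannot be parsed into a legal (C)V(C) syllable (at most one coda consonant is licensed; onsets are limited to one consonant).
Each unlicensed consonant becomes the onset of a new syllable: /k/ → /kɪ/, /x/ → /xɪ/, /ð/ → /ðə/, /f/ → /fə/.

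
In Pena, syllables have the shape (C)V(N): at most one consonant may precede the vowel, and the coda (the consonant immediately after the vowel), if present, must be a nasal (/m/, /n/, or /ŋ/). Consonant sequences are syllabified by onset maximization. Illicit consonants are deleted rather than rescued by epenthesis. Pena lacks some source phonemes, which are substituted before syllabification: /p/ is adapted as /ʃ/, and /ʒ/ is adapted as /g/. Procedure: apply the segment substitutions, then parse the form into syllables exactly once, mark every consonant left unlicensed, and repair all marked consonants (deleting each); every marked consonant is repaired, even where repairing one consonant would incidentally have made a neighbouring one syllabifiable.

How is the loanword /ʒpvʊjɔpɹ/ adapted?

vʊjɔ

Substitution: /ʒ/ → /g/, /p/ → /ʃ/, giving /gʃvʊjɔʃɹ/.
Syllabifying with onset maximization leaves /g/, /ʃ/, /ʃ/, /ɹ/ stranded (only a nasal (/m/, /n/, or /ŋ/) is licensed in coda position; onsets are limited to one consonant).
Each unlicensed consonant is deleted: /g/, /ʃ/, /ʃ/, /ɹ/.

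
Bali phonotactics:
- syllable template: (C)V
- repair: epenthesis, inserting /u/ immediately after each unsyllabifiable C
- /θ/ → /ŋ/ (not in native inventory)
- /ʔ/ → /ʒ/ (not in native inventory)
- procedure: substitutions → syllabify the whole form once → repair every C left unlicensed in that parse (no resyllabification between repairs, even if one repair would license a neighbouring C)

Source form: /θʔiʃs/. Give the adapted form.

Substitution: /θ/ → /ŋ/, /ʔ/ → /ʒ/, giving /ŋʒiʃs/.
Under (C)V, the unsyllabifiable consonants are /ŋ/, /ʃ/, /s/ (no codas are permitted; onsets are limited to one consonant).
Epenthesis after each stranded consonant: /ŋ/ → /ŋu/, /ʃ/ → /ʃu/, /s/ → /su/.

ŋuʒiʃusu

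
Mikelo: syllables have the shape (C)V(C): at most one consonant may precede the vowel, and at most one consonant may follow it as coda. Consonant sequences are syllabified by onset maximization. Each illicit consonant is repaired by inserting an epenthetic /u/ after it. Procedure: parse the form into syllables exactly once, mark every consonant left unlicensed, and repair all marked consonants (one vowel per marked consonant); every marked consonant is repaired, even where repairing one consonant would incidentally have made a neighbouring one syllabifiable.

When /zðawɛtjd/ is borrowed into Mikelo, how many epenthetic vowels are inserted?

3

The unsyllabifiable consonants are /z/, /j/, /d/; each receives one epenthetic vowel.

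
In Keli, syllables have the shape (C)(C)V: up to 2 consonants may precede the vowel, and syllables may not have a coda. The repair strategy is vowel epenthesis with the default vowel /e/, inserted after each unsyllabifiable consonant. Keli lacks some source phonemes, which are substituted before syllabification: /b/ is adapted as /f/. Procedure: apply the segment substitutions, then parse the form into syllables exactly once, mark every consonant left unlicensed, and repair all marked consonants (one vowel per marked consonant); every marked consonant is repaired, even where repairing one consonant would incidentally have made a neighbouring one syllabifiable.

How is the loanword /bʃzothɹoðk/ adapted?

Substitution: /b/ → /f/, giving /fʃzothɹoðk/.
Under (C)(C)V, the unsyllabifiable consonants are /f/, /t/, /ð/, /k/ (no codas are permitted; onsets may contain at most 2 consonants).
Inserting the epenthetic vowel yields /f/ → /fe/, /t/ → /te/, /ð/ → /ðe/, /k/ → /ke/.

feʃzotehɹoðeke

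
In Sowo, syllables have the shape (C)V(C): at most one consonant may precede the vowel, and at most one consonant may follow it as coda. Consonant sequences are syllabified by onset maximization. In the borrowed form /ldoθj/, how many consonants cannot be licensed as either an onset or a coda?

2

Under (C)V(C), the unsyllabifiable consonants are /l/, /j/ (at most one coda consonant is licensed; onsets are limited to one consonant).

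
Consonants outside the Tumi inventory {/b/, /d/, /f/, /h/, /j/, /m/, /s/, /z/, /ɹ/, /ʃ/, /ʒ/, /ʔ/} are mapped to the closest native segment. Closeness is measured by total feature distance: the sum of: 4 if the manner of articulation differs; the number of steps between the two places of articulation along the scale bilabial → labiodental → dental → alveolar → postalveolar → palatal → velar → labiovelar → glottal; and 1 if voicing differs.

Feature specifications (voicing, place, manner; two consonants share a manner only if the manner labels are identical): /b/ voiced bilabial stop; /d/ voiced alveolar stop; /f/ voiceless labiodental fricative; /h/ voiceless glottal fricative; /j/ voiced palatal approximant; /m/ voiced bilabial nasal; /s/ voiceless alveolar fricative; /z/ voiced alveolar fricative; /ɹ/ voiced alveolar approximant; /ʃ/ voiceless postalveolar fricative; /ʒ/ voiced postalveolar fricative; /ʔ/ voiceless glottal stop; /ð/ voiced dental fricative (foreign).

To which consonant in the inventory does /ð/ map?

z

/z/ is closest: same manner (fricative), place distance 1 (dental→alveolar), same voicing; total 1. Next closest is /f/ at distance 2.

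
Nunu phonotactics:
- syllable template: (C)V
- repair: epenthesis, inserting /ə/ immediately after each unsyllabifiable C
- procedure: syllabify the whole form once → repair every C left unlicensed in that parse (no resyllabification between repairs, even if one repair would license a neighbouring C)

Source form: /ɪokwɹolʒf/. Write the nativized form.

ɪokəwəɹoləʒəfə

Under (C)V, the unsyllabifiable consonants are /k/, /w/, /l/, /ʒ/, /f/ (no codas are permitted; onsets are limited to one consonant).
Epenthesis after each stranded consonant: /k/ → /kə/, /w/ → /wə/, /l/ → /lə/, /ʒ/ → /ʒə/, /f/ → /fə/.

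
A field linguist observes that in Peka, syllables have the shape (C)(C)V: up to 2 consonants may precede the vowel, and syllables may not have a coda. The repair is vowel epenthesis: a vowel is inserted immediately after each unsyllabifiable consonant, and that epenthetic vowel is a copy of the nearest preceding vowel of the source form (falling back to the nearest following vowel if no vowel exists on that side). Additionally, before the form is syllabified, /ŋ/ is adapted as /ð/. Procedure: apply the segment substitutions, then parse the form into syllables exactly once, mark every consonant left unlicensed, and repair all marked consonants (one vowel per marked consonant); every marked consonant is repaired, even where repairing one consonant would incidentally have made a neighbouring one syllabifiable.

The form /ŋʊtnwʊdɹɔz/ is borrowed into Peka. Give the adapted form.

Substitution: /ŋ/ → /ð/, giving /ðʊtnwʊdɹɔz/.
Syllabifying with onset maximization leaves /t/, /z/ stranded (no codas are permitted; onsets may contain at most 2 consonants).
Each unlicensed consonant becomes the onset of a new syllable: /t/ → /tʊ/, /z/ → /zɔ/.

ðʊtʊnwʊdɹɔzɔ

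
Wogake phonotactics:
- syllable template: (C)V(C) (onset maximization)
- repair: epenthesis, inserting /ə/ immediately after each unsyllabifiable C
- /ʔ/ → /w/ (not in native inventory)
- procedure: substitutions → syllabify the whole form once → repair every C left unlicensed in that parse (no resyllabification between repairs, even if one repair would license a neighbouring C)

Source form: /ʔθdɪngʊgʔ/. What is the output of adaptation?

Substitution: /ʔ/ → /w/, giving /wθdɪngʊgw/.
Under (C)V(C), the unsyllabifiable consonants are /w/, /θ/, /w/ (at most one coda consonant is licensed; onsets are limited to one consonant).
Inserting the epenthetic vowel yields /w/ → /wə/, /θ/ → /θə/, /w/ → /wə/.

wəθədɪngʊgwə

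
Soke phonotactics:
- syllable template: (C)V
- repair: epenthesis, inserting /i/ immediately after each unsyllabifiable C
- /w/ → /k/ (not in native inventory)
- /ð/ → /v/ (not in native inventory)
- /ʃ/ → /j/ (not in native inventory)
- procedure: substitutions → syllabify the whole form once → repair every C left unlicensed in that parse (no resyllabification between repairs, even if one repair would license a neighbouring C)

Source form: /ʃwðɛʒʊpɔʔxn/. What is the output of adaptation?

Substitution: /ʃ/ → /j/, /w/ → /k/, /ð/ → /v/, giving /jkvɛʒʊpɔʔxn/.
The consonants /j/, /k/, /ʔ/, /x/, /n/ cannot be parsed into a legal (C)V syllable (no codas are permitted; onsets are limited to one consonant).
Epenthesis after each stranded consonant: /j/ → /ji/, /k/ → /ki/, /ʔ/ → /ʔi/, /x/ → /xi/, /n/ → /ni/.

jikivɛʒʊpɔʔixini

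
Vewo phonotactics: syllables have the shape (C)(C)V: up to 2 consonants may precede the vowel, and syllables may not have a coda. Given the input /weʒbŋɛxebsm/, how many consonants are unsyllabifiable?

Under (C)(C)V, the unsyllabifiable consonants are /ʒ/, /b/, /s/, /m/ (no codas are permitted; onsets may contain at most 2 consonants).

4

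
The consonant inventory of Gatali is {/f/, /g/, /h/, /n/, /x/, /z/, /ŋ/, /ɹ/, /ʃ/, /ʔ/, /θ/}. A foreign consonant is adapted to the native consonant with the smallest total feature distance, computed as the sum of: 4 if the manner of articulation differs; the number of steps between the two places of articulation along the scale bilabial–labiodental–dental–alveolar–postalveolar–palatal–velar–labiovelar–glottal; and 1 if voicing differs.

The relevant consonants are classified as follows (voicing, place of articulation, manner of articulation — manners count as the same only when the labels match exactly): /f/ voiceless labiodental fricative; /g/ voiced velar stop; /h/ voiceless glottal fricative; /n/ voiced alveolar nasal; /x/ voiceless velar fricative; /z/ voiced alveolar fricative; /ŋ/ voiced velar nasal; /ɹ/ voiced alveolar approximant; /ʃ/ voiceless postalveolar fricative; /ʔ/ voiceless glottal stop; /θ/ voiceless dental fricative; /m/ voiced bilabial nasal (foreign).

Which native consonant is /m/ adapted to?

n

/n/ is closest: same manner (nasal), place distance 3 (bilabial→alveolar), same voicing; total 3. Next closest is /f/ at distance 6.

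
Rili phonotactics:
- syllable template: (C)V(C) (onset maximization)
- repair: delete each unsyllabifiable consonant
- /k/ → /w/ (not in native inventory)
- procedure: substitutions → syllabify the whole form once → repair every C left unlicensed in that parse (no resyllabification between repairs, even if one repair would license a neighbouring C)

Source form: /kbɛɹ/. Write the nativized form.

Substitution: /k/ → /w/, giving /wbɛɹ/.
The consonants /w/ cannot be parsed into a legal (C)V(C) syllable (at most one coda consonant is licensed; onsets are limited to one consonant).
Deletion applies to /w/.

bɛɹ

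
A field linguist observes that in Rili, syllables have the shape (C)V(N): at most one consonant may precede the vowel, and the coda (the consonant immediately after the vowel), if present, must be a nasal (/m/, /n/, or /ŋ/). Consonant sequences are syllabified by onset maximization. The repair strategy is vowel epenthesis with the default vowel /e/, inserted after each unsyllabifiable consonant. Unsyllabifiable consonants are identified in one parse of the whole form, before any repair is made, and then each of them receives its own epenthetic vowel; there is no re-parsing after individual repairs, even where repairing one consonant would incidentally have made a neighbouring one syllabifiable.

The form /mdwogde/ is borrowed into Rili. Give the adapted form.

medewogede

Under (C)V(N), the unsyllabifiable consonants are /m/, /d/, /g/ (only a nasal (/m/, /n/, or /ŋ/) is licensed in coda position; onsets are limited to one consonant).
Inserting the epenthetic vowel yields /m/ → /me/, /d/ → /de/, /g/ → /ge/.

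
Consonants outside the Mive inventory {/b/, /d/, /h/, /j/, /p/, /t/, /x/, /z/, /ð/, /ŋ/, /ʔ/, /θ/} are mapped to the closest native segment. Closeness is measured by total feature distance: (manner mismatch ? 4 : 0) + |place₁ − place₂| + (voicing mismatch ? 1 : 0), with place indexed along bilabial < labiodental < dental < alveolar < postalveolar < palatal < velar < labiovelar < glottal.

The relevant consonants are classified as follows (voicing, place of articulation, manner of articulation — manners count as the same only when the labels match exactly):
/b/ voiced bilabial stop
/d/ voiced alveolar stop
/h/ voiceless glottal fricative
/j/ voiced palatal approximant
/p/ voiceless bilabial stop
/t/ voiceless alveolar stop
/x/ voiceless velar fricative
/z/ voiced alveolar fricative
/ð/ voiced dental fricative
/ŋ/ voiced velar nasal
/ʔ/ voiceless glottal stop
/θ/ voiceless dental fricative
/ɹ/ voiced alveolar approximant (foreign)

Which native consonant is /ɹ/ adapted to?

/j/ is closest: same manner (approximant), place distance 2 (alveolar→palatal), same voicing; total 2. Next closest is /d/ at distance 4.

j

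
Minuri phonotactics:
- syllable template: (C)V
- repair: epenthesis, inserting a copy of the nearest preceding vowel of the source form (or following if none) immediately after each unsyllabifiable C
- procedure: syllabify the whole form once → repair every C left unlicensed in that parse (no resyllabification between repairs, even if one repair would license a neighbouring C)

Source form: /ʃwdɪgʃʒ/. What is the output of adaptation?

Under (C)V, the unsyllabifiable consonants are /ʃ/, /w/, /g/, /ʃ/, /ʒ/ (no codas are permitted; onsets are limited to one consonant).
Each unlicensed consonant becomes the onset of a new syllable: /ʃ/ → /ʃɪ/, /w/ → /wɪ/, /g/ → /gɪ/, /ʃ/ → /ʃɪ/, /ʒ/ → /ʒɪ/.

ʃɪwɪdɪgɪʃɪʒɪ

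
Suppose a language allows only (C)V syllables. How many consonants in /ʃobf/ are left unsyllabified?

2

The consonants /b/, /f/ cannot be parsed into a legal (C)V syllable (no codas are permitted; onsets are limited to one consonant).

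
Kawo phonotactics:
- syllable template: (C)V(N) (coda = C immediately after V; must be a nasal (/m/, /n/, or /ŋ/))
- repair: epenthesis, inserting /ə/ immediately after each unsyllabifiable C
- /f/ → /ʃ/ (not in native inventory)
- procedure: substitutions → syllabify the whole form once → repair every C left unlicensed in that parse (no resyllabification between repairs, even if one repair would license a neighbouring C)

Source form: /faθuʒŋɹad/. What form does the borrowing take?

Substitution: /f/ → /ʃ/, giving /ʃaθuʒŋɹad/.
The consonants /ʒ/, /ŋ/, /d/ cannot be parsed into a legal (C)V(N) syllable (only a nasal (/m/, /n/, or /ŋ/) is licensed in coda position; onsets are limited to one consonant).
Epenthesis after each stranded consonant: /ʒ/ → /ʒə/, /ŋ/ → /ŋə/, /d/ → /də/.

ʃaθuʒəŋəɹadə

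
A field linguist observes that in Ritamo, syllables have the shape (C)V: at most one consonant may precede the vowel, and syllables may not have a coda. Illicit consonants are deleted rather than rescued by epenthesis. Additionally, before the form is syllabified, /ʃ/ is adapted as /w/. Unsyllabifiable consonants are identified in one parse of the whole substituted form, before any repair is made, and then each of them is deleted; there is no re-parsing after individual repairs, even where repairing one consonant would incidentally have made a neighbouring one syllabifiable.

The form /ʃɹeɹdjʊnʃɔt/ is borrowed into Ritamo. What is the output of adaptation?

ɹejʊwɔ

Substitution: /ʃ/ → /w/, giving /wɹeɹdjʊnwɔt/.
Syllabifying with onset maximization leaves /w/, /ɹ/, /d/, /n/, /t/ stranded (no codas are permitted; onsets are limited to one consonant).
Each unlicensed consonant is deleted: /w/, /ɹ/, /d/, /n/, /t/.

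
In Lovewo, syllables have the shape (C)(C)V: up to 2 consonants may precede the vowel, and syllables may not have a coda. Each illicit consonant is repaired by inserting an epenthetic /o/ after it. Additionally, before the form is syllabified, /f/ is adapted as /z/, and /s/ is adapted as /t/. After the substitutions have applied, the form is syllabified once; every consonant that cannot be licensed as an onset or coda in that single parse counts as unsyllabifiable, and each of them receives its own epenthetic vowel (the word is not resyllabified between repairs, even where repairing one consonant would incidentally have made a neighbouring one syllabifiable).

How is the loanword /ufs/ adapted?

Substitution: /f/ → /z/, /s/ → /t/, giving /uzt/.
Syllabifying with onset maximization leaves /z/, /t/ stranded (no codas are permitted; onsets may contain at most 2 consonants).
Epenthesis after each stranded consonant: /z/ → /zo/, /t/ → /to/.

uzoto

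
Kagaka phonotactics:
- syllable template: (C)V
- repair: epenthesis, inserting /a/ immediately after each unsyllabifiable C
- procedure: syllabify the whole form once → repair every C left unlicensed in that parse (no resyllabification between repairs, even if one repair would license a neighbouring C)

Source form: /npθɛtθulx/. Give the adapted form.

napaθɛtaθulaxa

The consonants /n/, /p/, /t/, /l/, /x/ cannot be parsed into a legal (C)V syllable (no codas are permitted; onsets are limited to one consonant).
Inserting the epenthetic vowel yields /n/ → /na/, /p/ → /pa/, /t/ → /ta/, /l/ → /la/, /x/ → /xa/.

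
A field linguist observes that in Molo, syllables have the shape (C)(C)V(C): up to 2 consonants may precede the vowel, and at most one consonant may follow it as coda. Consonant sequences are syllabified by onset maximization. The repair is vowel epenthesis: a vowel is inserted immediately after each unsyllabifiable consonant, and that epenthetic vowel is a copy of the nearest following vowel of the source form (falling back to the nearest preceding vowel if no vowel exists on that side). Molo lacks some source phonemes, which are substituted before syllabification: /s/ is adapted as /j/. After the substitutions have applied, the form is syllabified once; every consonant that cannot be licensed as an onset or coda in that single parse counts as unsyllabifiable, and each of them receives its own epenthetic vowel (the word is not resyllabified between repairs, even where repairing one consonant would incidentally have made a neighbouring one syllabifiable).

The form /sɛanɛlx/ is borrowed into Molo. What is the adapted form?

Substitution: /s/ → /j/, giving /jɛanɛlx/.
Syllabifying with onset maximization leaves /x/ stranded (at most one coda consonant is licensed; onsets may contain at most 2 consonants).
Each unlicensed consonant becomes the onset of a new syllable: /x/ → /xɛ/.

jɛanɛlxɛ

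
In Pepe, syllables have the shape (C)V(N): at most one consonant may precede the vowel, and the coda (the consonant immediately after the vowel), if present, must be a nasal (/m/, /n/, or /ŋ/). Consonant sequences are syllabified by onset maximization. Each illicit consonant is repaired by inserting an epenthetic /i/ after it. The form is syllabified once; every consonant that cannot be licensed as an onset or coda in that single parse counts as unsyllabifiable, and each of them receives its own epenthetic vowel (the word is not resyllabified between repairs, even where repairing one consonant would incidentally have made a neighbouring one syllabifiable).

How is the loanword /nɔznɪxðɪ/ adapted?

The consonants /z/, /x/ cannot be parsed into a legal (C)V(N) syllable (only a nasal (/m/, /n/, or /ŋ/) is licensed in coda position; onsets are limited to one consonant).
Epenthesis after each stranded consonant: /z/ → /zi/, /x/ → /xi/.

nɔzinɪxiðɪ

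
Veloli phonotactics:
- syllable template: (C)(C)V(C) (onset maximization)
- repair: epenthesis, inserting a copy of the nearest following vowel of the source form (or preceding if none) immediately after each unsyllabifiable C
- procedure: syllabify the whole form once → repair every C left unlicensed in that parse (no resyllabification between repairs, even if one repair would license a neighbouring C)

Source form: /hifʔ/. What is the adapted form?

hifʔi

The consonants /ʔ/ cannot be parsed into a legal (C)(C)V(C) syllable (at most one coda consonant is licensed; onsets may contain at most 2 consonants).
Inserting the epenthetic vowel yields /ʔ/ → /ʔi/.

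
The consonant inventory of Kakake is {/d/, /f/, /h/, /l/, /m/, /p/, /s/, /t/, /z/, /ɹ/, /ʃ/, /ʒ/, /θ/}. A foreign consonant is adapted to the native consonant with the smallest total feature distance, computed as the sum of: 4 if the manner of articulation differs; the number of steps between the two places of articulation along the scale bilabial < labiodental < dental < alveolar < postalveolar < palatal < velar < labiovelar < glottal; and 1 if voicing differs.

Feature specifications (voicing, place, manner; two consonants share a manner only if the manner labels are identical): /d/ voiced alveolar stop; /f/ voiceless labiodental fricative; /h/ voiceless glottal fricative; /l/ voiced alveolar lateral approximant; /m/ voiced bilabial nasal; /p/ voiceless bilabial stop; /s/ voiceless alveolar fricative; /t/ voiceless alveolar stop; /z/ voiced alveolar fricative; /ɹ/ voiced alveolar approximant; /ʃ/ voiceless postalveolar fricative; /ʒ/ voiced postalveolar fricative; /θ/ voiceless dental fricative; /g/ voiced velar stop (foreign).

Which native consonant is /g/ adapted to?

d

/d/ is closest: same manner (stop), place distance 3 (velar→alveolar), same voicing; total 3. Next closest is /t/ at distance 4.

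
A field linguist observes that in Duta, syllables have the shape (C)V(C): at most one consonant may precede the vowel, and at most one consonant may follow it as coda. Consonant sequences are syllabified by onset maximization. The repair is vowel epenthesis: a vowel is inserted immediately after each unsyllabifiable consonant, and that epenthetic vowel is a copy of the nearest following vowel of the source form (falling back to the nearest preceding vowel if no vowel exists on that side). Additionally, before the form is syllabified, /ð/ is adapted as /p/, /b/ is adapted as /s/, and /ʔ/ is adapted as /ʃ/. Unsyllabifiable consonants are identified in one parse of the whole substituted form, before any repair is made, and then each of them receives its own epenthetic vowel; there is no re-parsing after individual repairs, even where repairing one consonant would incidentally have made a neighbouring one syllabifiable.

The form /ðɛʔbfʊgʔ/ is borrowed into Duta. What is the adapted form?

pɛʃsʊfʊgʃʊ

Substitution: /ð/ → /p/, /ʔ/ → /ʃ/, /b/ → /s/, giving /pɛʃsfʊgʃ/.
Syllabifying with onset maximization leaves /s/, /ʃ/ stranded (at most one coda consonant is licensed; onsets are limited to one consonant).
Inserting the epenthetic vowel yields /s/ → /sʊ/, /ʃ/ → /ʃʊ/.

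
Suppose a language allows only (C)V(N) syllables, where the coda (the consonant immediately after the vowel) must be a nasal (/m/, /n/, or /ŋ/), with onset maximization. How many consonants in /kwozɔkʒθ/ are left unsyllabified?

4

Under (C)V(N), the unsyllabifiable consonants are /k/, /k/, /ʒ/, /θ/ (only a nasal (/m/, /n/, or /ŋ/) is licensed in coda position; onsets are limited to one consonant).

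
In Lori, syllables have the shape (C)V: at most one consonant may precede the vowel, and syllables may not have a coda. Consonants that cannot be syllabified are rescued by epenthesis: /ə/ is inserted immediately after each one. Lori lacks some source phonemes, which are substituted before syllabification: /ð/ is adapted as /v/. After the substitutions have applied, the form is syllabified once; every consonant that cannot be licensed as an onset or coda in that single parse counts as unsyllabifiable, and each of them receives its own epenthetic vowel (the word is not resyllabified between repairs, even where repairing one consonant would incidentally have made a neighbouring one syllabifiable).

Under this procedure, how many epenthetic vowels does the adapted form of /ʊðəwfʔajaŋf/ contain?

After substitution the input is /ʊvəwfʔajaŋf/.
The unsyllabifiable consonants are /w/, /f/, /ŋ/, /f/; each receives one epenthetic vowel.

4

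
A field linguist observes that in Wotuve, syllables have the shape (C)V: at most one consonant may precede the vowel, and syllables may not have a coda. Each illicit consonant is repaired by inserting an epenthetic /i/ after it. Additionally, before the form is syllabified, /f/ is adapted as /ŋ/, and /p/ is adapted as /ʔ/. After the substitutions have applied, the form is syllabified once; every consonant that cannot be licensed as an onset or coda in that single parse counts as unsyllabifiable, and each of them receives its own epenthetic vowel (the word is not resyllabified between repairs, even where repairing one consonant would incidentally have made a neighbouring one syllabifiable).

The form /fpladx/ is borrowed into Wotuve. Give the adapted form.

Substitution: /f/ → /ŋ/, /p/ → /ʔ/, giving /ŋʔladx/.
The consonants /ŋ/, /ʔ/, /d/, /x/ cannot be parsed into a legal (C)V syllable (no codas are permitted; onsets are limited to one consonant).
Inserting the epenthetic vowel yields /ŋ/ → /ŋi/, /ʔ/ → /ʔi/, /d/ → /di/, /x/ → /xi/.

ŋiʔiladixi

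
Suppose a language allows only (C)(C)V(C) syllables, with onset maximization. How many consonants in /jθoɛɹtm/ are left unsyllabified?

2

Under (C)(C)V(C), the unsyllabifiable consonants are /t/, /m/ (at most one coda consonant is licensed; onsets may contain at most 2 consonants).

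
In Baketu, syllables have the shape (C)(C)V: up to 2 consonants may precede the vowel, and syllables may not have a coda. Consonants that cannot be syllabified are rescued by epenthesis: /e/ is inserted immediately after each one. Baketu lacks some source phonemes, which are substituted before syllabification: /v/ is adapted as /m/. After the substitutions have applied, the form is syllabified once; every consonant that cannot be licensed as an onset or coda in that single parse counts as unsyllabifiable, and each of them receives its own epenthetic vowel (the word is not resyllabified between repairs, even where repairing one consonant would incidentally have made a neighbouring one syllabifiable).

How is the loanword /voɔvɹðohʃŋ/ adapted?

Substitution: /v/ → /m/, giving /moɔmɹðohʃŋ/.
Syllabifying with onset maximization leaves /m/, /h/, /ʃ/, /ŋ/ stranded (no codas are permitted; onsets may contain at most 2 consonants).
Epenthesis after each stranded consonant: /m/ → /me/, /h/ → /he/, /ʃ/ → /ʃe/, /ŋ/ → /ŋe/.

moɔmeɹðoheʃeŋe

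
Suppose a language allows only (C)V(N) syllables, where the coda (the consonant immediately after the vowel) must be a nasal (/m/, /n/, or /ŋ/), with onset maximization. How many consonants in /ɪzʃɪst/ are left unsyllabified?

3

The consonants /z/, /s/, /t/ cannot be parsed into a legal (C)V(N) syllable (only a nasal (/m/, /n/, or /ŋ/) is licensed in coda position; onsets are limited to one consonant).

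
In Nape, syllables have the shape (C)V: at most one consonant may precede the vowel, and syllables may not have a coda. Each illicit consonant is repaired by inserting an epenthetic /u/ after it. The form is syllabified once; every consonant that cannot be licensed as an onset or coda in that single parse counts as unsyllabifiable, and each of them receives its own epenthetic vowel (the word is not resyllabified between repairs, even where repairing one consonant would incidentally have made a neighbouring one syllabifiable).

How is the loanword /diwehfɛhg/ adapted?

diwehufɛhugu

The consonants /h/, /h/, /g/ cannot be parsed into a legal (C)V syllable (no codas are permitted; onsets are limited to one consonant).
Epenthesis after each stranded consonant: /h/ → /hu/, /h/ → /hu/, /g/ → /gu/.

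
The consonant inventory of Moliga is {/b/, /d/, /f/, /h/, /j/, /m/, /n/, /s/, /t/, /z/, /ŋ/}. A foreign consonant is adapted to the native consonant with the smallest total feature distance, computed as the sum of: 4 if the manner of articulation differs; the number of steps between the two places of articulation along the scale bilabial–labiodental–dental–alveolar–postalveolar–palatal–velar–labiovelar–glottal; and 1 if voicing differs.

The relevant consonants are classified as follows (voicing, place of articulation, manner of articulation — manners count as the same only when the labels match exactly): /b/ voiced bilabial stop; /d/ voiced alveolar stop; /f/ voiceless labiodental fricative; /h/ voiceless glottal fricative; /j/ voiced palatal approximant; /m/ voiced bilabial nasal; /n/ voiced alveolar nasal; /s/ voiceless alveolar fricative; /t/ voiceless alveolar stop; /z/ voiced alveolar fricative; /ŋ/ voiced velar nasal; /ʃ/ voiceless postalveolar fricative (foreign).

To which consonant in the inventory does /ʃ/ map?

s

/s/ is closest: same manner (fricative), place distance 1 (postalveolar→alveolar), same voicing; total 1. Next closest is /z/ at distance 2.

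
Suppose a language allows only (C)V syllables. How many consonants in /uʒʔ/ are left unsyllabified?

The consonants /ʒ/, /ʔ/ cannot be parsed into a legal (C)V syllable (no codas are permitted; onsets are limited to one consonant).

2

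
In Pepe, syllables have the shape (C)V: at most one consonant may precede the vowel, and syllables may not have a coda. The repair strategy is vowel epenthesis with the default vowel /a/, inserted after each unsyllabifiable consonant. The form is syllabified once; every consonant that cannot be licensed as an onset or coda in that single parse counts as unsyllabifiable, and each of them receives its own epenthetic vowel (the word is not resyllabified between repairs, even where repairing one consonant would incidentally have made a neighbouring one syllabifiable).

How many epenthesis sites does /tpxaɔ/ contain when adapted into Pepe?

The unsyllabifiable consonants are /t/, /p/; each receives one epenthetic vowel.

2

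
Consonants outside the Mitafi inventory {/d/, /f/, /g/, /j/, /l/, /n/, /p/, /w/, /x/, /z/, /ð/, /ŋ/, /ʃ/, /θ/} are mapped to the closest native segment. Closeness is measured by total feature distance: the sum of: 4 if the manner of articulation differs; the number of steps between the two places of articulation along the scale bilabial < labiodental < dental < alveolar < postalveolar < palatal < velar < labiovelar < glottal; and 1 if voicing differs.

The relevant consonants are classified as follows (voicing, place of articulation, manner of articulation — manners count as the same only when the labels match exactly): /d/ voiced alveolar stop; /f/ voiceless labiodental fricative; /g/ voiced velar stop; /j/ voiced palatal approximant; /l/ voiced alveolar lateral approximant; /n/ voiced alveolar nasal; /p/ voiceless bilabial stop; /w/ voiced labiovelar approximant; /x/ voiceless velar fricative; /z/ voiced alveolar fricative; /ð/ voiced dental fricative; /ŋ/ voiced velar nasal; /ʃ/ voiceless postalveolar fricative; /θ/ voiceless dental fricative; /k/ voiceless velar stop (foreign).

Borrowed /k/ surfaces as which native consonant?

/g/ is closest: same manner (stop), place distance 0 (velar→velar), voicing differs (+1); total 1. Next closest is /d/ at distance 4.

g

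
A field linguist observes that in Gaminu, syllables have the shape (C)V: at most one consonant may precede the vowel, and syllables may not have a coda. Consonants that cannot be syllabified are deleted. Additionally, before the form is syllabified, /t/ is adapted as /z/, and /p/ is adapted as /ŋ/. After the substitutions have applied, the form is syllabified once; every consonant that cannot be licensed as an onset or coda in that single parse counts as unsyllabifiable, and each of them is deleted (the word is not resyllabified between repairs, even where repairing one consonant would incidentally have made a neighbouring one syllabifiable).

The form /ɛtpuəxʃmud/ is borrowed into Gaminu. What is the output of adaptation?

Substitution: /t/ → /z/, /p/ → /ŋ/, giving /ɛzŋuəxʃmud/.
The consonants /z/, /x/, /ʃ/, /d/ cannot be parsed into a legal (C)V syllable (no codas are permitted; onsets are limited to one consonant).
Deletion applies to /z/, /x/, /ʃ/, /d/.

ɛŋuəmu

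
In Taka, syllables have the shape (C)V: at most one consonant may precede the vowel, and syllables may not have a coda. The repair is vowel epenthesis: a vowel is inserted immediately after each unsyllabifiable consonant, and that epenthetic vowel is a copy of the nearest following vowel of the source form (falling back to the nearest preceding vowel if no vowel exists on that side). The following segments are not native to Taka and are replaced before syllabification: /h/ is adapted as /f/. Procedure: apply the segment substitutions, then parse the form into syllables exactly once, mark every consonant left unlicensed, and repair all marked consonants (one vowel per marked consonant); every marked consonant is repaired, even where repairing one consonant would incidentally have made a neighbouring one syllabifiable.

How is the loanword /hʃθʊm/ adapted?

fʊʃʊθʊmʊ

Substitution: /h/ → /f/, giving /fʃθʊm/.
Syllabifying with onset maximization leaves /f/, /ʃ/, /m/ stranded (no codas are permitted; onsets are limited to one consonant).
Inserting the epenthetic vowel yields /f/ → /fʊ/, /ʃ/ → /ʃʊ/, /m/ → /mʊ/.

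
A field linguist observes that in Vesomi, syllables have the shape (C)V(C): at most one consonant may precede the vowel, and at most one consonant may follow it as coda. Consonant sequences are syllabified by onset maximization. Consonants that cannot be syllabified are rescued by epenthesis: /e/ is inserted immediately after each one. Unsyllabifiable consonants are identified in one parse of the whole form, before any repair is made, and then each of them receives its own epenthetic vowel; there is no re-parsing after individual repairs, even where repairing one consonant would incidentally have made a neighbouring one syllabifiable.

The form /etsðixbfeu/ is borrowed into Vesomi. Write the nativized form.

etseðixbefeu

Under (C)V(C), the unsyllabifiable consonants are /s/, /b/ (at most one coda consonant is licensed; onsets are limited to one consonant).
Inserting the epenthetic vowel yields /s/ → /se/, /b/ → /be/.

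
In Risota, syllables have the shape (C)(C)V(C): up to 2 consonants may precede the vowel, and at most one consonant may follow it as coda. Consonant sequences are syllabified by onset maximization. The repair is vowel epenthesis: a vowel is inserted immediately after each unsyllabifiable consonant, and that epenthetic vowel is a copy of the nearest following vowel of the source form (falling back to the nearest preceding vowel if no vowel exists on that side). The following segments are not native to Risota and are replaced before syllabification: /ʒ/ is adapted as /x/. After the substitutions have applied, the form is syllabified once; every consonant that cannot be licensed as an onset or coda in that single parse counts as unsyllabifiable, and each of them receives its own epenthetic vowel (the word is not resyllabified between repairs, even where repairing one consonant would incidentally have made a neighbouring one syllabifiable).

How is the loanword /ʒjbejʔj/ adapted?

xejbejʔeje

Substitution: /ʒ/ → /x/, giving /xjbejʔj/.
Syllabifying with onset maximization leaves /x/, /ʔ/, /j/ stranded (at most one coda consonant is licensed; onsets may contain at most 2 consonants).
Each unlicensed consonant becomes the onset of a new syllable: /x/ → /xe/, /ʔ/ → /ʔe/, /j/ → /je/.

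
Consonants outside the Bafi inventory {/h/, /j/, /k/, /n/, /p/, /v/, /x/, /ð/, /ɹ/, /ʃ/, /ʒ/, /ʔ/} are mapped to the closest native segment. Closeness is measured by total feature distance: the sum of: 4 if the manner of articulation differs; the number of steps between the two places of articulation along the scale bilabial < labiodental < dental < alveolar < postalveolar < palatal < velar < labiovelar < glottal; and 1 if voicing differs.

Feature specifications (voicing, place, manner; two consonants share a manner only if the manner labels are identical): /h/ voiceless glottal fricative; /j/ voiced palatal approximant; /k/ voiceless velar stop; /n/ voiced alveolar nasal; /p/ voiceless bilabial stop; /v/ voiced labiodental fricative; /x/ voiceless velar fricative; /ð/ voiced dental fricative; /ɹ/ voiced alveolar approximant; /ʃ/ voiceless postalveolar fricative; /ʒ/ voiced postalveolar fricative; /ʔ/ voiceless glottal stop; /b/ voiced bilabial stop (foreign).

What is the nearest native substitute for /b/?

/p/ is closest: same manner (stop), place distance 0 (bilabial→bilabial), voicing differs (+1); total 1. Next closest is /v/ at distance 5.

p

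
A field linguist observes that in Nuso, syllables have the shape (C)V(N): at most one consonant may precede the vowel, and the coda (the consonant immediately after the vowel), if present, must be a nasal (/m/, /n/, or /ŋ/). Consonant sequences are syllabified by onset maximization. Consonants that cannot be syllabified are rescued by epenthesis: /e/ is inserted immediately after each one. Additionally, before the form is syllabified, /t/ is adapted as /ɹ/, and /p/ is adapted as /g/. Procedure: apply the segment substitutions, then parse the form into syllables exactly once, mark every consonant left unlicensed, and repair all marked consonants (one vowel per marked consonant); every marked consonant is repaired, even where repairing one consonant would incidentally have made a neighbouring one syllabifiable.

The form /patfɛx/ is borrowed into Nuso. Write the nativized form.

gaɹefɛxe

Substitution: /p/ → /g/, /t/ → /ɹ/, giving /gaɹfɛx/.
Syllabifying with onset maximization leaves /ɹ/, /x/ stranded (only a nasal (/m/, /n/, or /ŋ/) is licensed in coda position; onsets are limited to one consonant).
Each unlicensed consonant becomes the onset of a new syllable: /ɹ/ → /ɹe/, /x/ → /xe/.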